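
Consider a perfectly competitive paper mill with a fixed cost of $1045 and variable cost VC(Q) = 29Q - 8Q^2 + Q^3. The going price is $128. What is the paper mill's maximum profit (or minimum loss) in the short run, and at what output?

AVC = 29 - 8Q + Q^2; min AVC = $13 at Q = 4. Since P = $128 ≥ min AVC, the firm produces.
With MC = 29 - 16Q + 3Q^2, P = MC on the upward-sloping part at Q* = 9.
TR = 128·9 = 1152. TC = 1045 + 342 = 1387. Profit = 1152 − 1387 = -$235.
By producing, the firm covers all variable cost plus $810 of fixed cost; shutting down would lose the full $1045.

Profit = -$235 at Q = 9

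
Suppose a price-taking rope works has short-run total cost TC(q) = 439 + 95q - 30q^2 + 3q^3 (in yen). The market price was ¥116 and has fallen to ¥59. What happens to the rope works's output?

AVC = 95 - 30q + 3q^2, minimized at q = 5 where min AVC = ¥20. MC = 95 - 60q + 9q^2.
With P = ¥116 above the shutdown price, P = MC gives q = 7.
At P = ¥59 ≥ min AVC, set P = MC: q = 6. The firm stays open but cuts output.

Output falls from 7 to 6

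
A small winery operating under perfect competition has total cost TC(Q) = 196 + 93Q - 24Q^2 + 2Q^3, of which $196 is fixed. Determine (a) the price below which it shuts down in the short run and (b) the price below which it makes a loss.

Shutdown price = $21; break-even price = $51

Shutdown price = min AVC. AVC = 93 - 24Q + 2Q^2, with vertex at Q = 6 and minimum $21.
ATC = 196/Q + 93 - 24Q + 2Q^2. Setting dATC/dQ = −196/Q^2 − 24 + 4Q = 0 gives Q = 7 (since 4·7^3 − 24·7^2 = 196).
min ATC = 196/7 + 93 − 24·7 + 2·7^2 = $51. That is the break-even price.
Between these two prices the firm operates at a loss; above $51 it earns a profit.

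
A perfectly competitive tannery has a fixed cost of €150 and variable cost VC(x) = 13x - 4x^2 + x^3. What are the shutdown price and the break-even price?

Shutdown price = €9; break-even price = €48

Shutdown price = min AVC. AVC = 13 - 4x + x^2, with vertex at x = 2 and minimum €9.
ATC = 150/x + 13 - 4x + x^2. Setting dATC/dx = −150/x^2 − 4 + 2x = 0 gives x = 5 (since 2·5^3 − 4·5^2 = 150).
min ATC = 150/5 + 13 − 4·5 + 5^2 = €48. That is the break-even price.
For €9 ≤ P < €48 the firm produces at a loss; below €9 it shuts down.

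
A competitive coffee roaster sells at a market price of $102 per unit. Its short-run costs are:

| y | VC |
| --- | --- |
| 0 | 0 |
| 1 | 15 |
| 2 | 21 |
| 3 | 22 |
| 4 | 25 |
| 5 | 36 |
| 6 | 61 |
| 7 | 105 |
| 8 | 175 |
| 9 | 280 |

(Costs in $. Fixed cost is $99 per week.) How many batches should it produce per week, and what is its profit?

y = 8; profit = $542

Compute π = P·y − TC at each output: y=0: -99; y=1: -12; y=2: 84; y=3: 185; y=4: 284; y=5: 375; y=6: 452; y=7: 510; y=8: 542; y=9: 539.
Profit is maximized at y = 8. AVC there is 175/8 = $21.88 ≤ P, so producing beats shutting down (which would give -$99).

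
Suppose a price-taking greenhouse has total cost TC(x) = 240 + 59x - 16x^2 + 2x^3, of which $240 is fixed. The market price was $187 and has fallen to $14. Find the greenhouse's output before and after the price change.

AVC = 59 - 16x + 2x^2, minimized at x = 4 where min AVC = $27. MC = 59 - 32x + 6x^2.
With P = $187 above the shutdown price, P = MC gives x = 8.
At P = $14 < min AVC = $27, price no longer covers variable cost at any output, so the firm shuts down: x = 0.

Output falls from 8 to 0 (the firm shuts down)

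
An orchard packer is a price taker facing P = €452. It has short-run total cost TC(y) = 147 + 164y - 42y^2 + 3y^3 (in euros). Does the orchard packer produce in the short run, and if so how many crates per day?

Produce at y = 12

Strip out fixed cost: VC = 164y - 42y^2 + 3y^3. Then AVC = 164 - 42y + 3y^2 and MC = 164 - 84y + 9y^2.
The AVC parabola has its vertex at y = 42/6 = 7, where AVC = 164 - 42·7 + 3·7^2 = €17.
Since P = €452 ≥ min AVC = €17, price covers variable cost and the firm should produce.
Solving P = MC: -288 - 84y + 9y^2 = 0 ⇒ y = -8/3 or 12. On the upward-sloping branch, y* = 12.
Check: AVC at y = 12 is €92 ≤ P, so revenue covers variable cost.
Profit = P·y − TC = 452·12 − 1251 = €4173.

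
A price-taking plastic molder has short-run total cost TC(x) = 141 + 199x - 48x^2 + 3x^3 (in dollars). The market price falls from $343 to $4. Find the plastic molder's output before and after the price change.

Output falls from 12 to 0 (the firm shuts down)

AVC = 199 - 48x + 3x^2, minimized at x = 8 where min AVC = $7. MC = 199 - 96x + 9x^2.
At P = $343 ≥ min AVC, set P = MC on the rising branch: x = 12.
At P = $4 < min AVC = $7, price no longer covers variable cost at any output, so the firm shuts down: x = 0.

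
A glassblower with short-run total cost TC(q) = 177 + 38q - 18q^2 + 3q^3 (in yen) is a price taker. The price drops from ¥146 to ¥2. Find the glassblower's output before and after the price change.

Output falls from 6 to 0 (the firm shuts down)

AVC = 38 - 18q + 3q^2, minimized at q = 3 where min AVC = ¥11. MC = 38 - 36q + 9q^2.
With P = ¥146 above the shutdown price, P = MC gives q = 6.
At P = ¥2 < min AVC = ¥11, price no longer covers variable cost at any output, so the firm shuts down: q = 0.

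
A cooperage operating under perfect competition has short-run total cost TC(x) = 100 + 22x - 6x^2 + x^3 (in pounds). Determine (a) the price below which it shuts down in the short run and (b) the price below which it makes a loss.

Shutdown price = £13; break-even price = £37

AVC = 22 - 6x + x^2; minimized at x = 3, giving min AVC = £13. That is the shutdown price.
ATC = 100/x + 22 - 6x + x^2. Setting dATC/dx = −100/x^2 − 6 + 2x = 0 gives x = 5 (since 2·5^3 − 6·5^2 = 100).
min ATC = 100/5 + 22 − 6·5 + 5^2 = £37. That is the break-even price.
For £13 ≤ P < £37 the firm produces at a loss; below £13 it shuts down.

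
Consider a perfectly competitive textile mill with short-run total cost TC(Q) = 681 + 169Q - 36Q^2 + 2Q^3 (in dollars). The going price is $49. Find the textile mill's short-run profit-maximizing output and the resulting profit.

Profit = -$281 at Q = 10

AVC = 169 - 36Q + 2Q^2 has its minimum $7 at Q = 9; price $49 clears that bar, so the firm operates.
MC = 169 - 72Q + 6Q^2. Setting P = MC and taking the root on the rising branch gives Q* = 10.
TR = 49·10 = 490. TC = 681 + 90 = 771. Profit = 490 − 771 = -$281.
That loss of $281 beats the $681 the firm would lose by shutting down; producing recovers $400 of fixed cost.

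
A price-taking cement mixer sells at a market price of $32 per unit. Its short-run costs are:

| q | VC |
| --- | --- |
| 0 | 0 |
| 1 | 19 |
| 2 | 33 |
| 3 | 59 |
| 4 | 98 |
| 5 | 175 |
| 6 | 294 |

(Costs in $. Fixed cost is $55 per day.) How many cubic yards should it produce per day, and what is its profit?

q = 3; profit = -$18

Profit at each row (π = 32q − TC): q=0: -55; q=1: -42; q=2: -24; q=3: -18; q=4: -25; q=5: -70; q=6: -157.
Profit is maximized at q = 3. AVC there is 59/3 = $19.67 ≤ P, so producing beats shutting down (which would give -$55).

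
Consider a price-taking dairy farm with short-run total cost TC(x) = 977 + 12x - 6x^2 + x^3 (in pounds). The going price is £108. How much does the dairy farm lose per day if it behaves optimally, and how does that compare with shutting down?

Profit = -£337 at x = 8

AVC = 12 - 6x + x^2; min AVC = £3 at x = 3. Since P = £108 ≥ min AVC, the firm produces.
With MC = 12 - 12x + 3x^2, P = MC on the upward-sloping part at x* = 8.
TR = 108·8 = 864. TC = 977 + 224 = 1201. Profit = 864 − 1201 = -£337.
By producing, the firm covers all variable cost plus £640 of fixed cost; shutting down would lose the full £977.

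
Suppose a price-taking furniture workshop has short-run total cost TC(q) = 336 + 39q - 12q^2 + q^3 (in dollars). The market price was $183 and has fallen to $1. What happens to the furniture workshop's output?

AVC = 39 - 12q + q^2, minimized at q = 6 where min AVC = $3. MC = 39 - 24q + 3q^2.
With P = $183 above the shutdown price, P = MC gives q = 12.
At P = $1 < min AVC = $3, price no longer covers variable cost at any output, so the firm shuts down: q = 0.

Output falls from 12 to 0 (the firm shuts down)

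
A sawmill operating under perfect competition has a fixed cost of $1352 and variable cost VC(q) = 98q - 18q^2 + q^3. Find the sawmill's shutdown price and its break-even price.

Shutdown price = $17; break-even price = $137

Shutdown price = min AVC. AVC = 98 - 18q + q^2, with vertex at q = 9 and minimum $17.
ATC = 1352/q + 98 - 18q + q^2. Setting dATC/dq = −1352/q^2 − 18 + 2q = 0 gives q = 13 (since 2·13^3 − 18·13^2 = 1352).
min ATC = 1352/13 + 98 − 18·13 + 13^2 = $137. That is the break-even price.
For $17 ≤ P < $137 the firm produces at a loss; below $17 it shuts down.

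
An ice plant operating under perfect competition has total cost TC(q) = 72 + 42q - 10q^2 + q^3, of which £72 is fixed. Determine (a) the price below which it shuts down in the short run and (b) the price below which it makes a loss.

Shutdown price = £17; break-even price = £30

AVC = 42 - 10q + q^2; minimized at q = 5, giving min AVC = £17. That is the shutdown price.
ATC = 72/q + 42 - 10q + q^2. Setting dATC/dq = −72/q^2 − 10 + 2q = 0 gives q = 6 (since 2·6^3 − 10·6^2 = 72).
min ATC = 72/6 + 42 − 10·6 + 6^2 = £30. That is the break-even price.
Between these two prices the firm operates at a loss; above £30 it earns a profit.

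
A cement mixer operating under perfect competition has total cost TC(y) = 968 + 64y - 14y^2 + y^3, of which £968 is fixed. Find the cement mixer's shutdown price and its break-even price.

Shutdown price = £15; break-even price = £119

Shutdown price = min AVC. AVC = 64 - 14y + y^2, with vertex at y = 7 and minimum £15.
ATC = 968/y + 64 - 14y + y^2. Setting dATC/dy = −968/y^2 − 14 + 2y = 0 gives y = 11 (since 2·11^3 − 14·11^2 = 968).
min ATC = 968/11 + 64 − 14·11 + 11^2 = £119. That is the break-even price.
Between these two prices the firm operates at a loss; above £119 it earns a profit.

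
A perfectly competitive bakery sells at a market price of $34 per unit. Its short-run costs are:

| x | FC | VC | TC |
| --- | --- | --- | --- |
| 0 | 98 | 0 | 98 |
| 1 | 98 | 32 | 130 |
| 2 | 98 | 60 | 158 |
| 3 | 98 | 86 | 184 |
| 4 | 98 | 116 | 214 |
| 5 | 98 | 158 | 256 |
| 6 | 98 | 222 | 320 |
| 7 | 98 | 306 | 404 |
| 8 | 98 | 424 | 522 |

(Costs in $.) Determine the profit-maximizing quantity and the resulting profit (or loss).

x = 4; profit = -$78

Tabulate TR − TC: x=0: -98; x=1: -96; x=2: -90; x=3: -82; x=4: -78; x=5: -86; x=6: -116; x=7: -166; x=8: -250.
Profit is maximized at x = 4. AVC there is 116/4 = $29 ≤ P, so producing beats shutting down (which would give -$98).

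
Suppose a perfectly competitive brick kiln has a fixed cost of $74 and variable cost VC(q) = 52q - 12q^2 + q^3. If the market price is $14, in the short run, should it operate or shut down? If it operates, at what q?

Variable cost is VC = 52q - 12q^2 + q^3, so AVC = VC/q = 52 - 12q + q^2 and MC = dTC/dq = 52 - 24q + 3q^2.
AVC hits its minimum where MC = AVC, at q = 6, giving min AVC = 52 - 12·6 + 6^2 = $16.
Since P = $14 < min AVC = $16, price fails to cover variable cost at any output.
The firm minimizes its loss by shutting down and losing only its fixed cost of $74.

Shut down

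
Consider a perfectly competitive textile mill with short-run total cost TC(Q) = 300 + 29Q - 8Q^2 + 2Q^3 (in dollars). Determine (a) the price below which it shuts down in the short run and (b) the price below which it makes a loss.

Shutdown price = $21; break-even price = $99

Shutdown price = min AVC. AVC = 29 - 8Q + 2Q^2, with vertex at Q = 2 and minimum $21.
ATC = 300/Q + 29 - 8Q + 2Q^2. Setting dATC/dQ = −300/Q^2 − 8 + 4Q = 0 gives Q = 5 (since 4·5^3 − 8·5^2 = 300).
min ATC = 300/5 + 29 − 8·5 + 2·5^2 = $99. That is the break-even price.
Between these two prices the firm operates at a loss; above $99 it earns a profit.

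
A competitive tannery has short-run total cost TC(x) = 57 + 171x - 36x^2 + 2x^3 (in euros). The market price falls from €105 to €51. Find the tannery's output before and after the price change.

Output falls from 11 to 10

MC = 171 - 72x + 6x^2; the shutdown threshold is min AVC = €9 (at x = 9).
With P = €105 above the shutdown price, P = MC gives x = 11.
At P = €51 ≥ min AVC, set P = MC: x = 10. The firm stays open but cuts output.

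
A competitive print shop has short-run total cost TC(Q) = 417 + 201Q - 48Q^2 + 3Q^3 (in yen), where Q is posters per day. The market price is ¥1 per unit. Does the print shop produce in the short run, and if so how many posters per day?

Shut down

From TC, MC = TC'(Q) = 201 - 96Q + 9Q^2 and AVC = VC/Q = 201 - 48Q + 3Q^2.
AVC hits its minimum where MC = AVC, at Q = 8, giving min AVC = 201 - 48·8 + 3·8^2 = ¥9.
With P < min AVC (¥1 < ¥9), every unit sold adds to the loss.
Best response: produce nothing and absorb the ¥417 fixed cost.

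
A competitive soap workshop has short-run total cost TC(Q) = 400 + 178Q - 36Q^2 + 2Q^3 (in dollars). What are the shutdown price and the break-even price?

Shutdown price = $16; break-even price = $58

Shutdown price = min AVC. AVC = 178 - 36Q + 2Q^2, with vertex at Q = 9 and minimum $16.
ATC = 400/Q + 178 - 36Q + 2Q^2. Setting dATC/dQ = −400/Q^2 − 36 + 4Q = 0 gives Q = 10 (since 4·10^3 − 36·10^2 = 400).
min ATC = 400/10 + 178 − 36·10 + 2·10^2 = $58. That is the break-even price.
For $16 ≤ P < $58 the firm produces at a loss; below $16 it shuts down.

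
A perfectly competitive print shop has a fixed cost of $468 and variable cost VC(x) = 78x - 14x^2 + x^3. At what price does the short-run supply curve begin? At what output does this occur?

The shutdown price is the minimum of AVC. VC = 78x - 14x^2 + x^3, so AVC = 78 - 14x + x^2.
dAVC/dx = -14 + 2x = 0 gives x = 7. min AVC = 78 - 14·7 + 7^2 = 29.
So the shutdown price is $29.

$29 per unit, at x = 7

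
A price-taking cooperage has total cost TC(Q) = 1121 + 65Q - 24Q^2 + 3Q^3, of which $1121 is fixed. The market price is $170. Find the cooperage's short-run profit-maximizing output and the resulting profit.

Profit = -$239 at Q = 7

AVC = 65 - 24Q + 3Q^2 has its minimum $17 at Q = 4; price $170 clears that bar, so the firm operates.
MC = 65 - 48Q + 9Q^2. Setting P = MC and taking the root on the rising branch gives Q* = 7.
TR = 170·7 = 1190. TC = 1121 + 308 = 1429. Profit = 1190 − 1429 = -$239.
By producing, the firm covers all variable cost plus $882 of fixed cost; shutting down would lose the full $1121.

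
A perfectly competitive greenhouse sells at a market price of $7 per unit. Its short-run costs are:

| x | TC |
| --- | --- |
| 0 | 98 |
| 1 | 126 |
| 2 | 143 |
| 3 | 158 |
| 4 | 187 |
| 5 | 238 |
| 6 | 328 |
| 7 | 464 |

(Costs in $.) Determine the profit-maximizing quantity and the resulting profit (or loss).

x = 0 (shut down); profit = -$98

Compute π = P·x − TC at each output: x=0: -98; x=1: -119; x=2: -129; x=3: -137; x=4: -159; x=5: -203; x=6: -286; x=7: -415.
Profit is highest at x = 0. Equivalently, the lowest AVC in the table is 60/3 ≈ $20 at x = 3, and P = $7 falls below it — price never covers variable cost, so the firm shuts down and loses only its fixed cost.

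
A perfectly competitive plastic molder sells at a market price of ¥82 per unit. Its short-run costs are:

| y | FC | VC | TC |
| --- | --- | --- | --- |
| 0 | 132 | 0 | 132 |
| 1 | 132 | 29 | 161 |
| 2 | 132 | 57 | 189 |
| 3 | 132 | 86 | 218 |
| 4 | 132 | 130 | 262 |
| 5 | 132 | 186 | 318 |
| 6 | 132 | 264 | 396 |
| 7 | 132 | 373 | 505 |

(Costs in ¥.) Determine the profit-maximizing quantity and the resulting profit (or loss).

Profit at each row (π = 82y − TC): y=0: -132; y=1: -79; y=2: -25; y=3: 28; y=4: 66; y=5: 92; y=6: 96; y=7: 69.
Profit is maximized at y = 6. AVC there is 264/6 = ¥44 ≤ P, so producing beats shutting down (which would give -¥132).

y = 6; profit = ¥96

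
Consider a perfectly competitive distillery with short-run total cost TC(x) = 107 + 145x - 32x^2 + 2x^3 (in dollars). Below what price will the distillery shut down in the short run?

Short-run supply begins at min AVC. From VC = 145x - 32x^2 + 2x^3, AVC = 145 - 32x + 2x^2.
dAVC/dx = -32 + 4x = 0 gives x = 8. min AVC = 145 - 32·8 + 2·8^2 = 17.
So the shutdown price is $17.

$17 per unit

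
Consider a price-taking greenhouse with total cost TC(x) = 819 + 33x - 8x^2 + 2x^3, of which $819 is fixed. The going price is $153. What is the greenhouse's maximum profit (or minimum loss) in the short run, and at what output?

Profit = -$243 at x = 6

AVC = 33 - 8x + 2x^2 has its minimum $25 at x = 2; price $153 clears that bar, so the firm operates.
With MC = 33 - 16x + 6x^2, P = MC on the upward-sloping part at x* = 6.
TR = 153·6 = 918. TC = 819 + 342 = 1161. Profit = 918 − 1161 = -$243.
That loss of $243 beats the $819 the firm would lose by shutting down; producing recovers $576 of fixed cost.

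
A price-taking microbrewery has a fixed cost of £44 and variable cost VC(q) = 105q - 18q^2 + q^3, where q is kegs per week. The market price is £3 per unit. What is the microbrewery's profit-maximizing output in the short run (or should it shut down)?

Shut down

Variable cost is VC = 105q - 18q^2 + q^3, so AVC = VC/q = 105 - 18q + q^2 and MC = dTC/dq = 105 - 36q + 3q^2.
AVC hits its minimum where MC = AVC, at q = 9, giving min AVC = 105 - 18·9 + 9^2 = £24.
With P < min AVC (£3 < £24), every unit sold adds to the loss.
Best response: produce nothing and absorb the £44 fixed cost.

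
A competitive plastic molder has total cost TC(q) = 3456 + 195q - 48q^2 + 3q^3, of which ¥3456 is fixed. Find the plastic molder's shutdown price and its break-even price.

AVC = 195 - 48q + 3q^2; minimized at q = 8, giving min AVC = ¥3. That is the shutdown price.
ATC = 3456/q + 195 - 48q + 3q^2. Setting dATC/dq = −3456/q^2 − 48 + 6q = 0 gives q = 12 (since 6·12^3 − 48·12^2 = 3456).
min ATC = 3456/12 + 195 − 48·12 + 3·12^2 = ¥339. That is the break-even price.
For ¥3 ≤ P < ¥339 the firm produces at a loss; below ¥3 it shuts down.

Shutdown price = ¥3; break-even price = ¥339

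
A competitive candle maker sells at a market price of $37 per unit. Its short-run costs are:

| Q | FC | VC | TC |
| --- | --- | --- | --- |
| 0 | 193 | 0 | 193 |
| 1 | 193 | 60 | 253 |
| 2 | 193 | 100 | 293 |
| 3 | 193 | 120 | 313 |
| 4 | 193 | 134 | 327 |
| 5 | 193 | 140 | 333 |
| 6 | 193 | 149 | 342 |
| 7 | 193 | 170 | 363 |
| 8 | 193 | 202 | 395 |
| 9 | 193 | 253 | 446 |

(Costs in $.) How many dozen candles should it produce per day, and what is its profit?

Compute π = P·Q − TC at each output: Q=0: -193; Q=1: -216; Q=2: -219; Q=3: -202; Q=4: -179; Q=5: -148; Q=6: -120; Q=7: -104; Q=8: -99; Q=9: -113.
Profit is maximized at Q = 8. AVC there is 202/8 = $25.25 ≤ P, so producing beats shutting down (which would give -$193).

Q = 8; profit = -$99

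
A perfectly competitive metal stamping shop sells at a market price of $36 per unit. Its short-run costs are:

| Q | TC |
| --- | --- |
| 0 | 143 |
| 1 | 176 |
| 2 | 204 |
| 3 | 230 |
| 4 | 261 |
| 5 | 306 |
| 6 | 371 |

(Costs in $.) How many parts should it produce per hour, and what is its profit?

Compute π = P·Q − TC at each output: Q=0: -143; Q=1: -140; Q=2: -132; Q=3: -122; Q=4: -117; Q=5: -126; Q=6: -155.
Profit is maximized at Q = 4. AVC there is 118/4 = $29.50 ≤ P, so producing beats shutting down (which would give -$143).

Q = 4; profit = -$117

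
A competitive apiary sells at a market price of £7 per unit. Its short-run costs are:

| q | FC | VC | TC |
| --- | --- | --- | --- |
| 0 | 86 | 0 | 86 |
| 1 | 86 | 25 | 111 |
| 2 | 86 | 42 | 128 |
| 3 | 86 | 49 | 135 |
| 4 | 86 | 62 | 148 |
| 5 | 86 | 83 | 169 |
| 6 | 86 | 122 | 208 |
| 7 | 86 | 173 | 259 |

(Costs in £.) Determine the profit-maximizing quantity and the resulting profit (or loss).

q = 0 (shut down); profit = -£86

Tabulate TR − TC: q=0: -86; q=1: -104; q=2: -114; q=3: -114; q=4: -120; q=5: -134; q=6: -166; q=7: -210.
Profit is highest at q = 0. Equivalently, the lowest AVC in the table is 62/4 ≈ £15.50 at q = 4, and P = £7 falls below it — price never covers variable cost, so the firm shuts down and loses only its fixed cost.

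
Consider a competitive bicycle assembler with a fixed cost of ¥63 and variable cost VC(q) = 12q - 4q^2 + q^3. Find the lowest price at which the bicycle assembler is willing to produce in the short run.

¥8 per unit

Short-run supply begins at min AVC. From VC = 12q - 4q^2 + q^3, AVC = 12 - 4q + q^2.
At the minimum of AVC, MC = AVC. MC = 12 - 8q + 3q^2; setting MC = AVC gives 2q^2 - 4q = 0, so q = 2. min AVC = 8.
The firm shuts down for any P below ¥8.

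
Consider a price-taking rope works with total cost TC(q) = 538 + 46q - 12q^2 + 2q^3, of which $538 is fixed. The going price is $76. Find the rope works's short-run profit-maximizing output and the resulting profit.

AVC = 46 - 12q + 2q^2 has its minimum $28 at q = 3; price $76 clears that bar, so the firm operates.
With MC = 46 - 24q + 6q^2, P = MC on the upward-sloping part at q* = 5.
TR = 76·5 = 380. TC = 538 + 180 = 718. Profit = 380 − 718 = -$338.
By producing, the firm covers all variable cost plus $200 of fixed cost; shutting down would lose the full $538.

Profit = -$338 at q = 5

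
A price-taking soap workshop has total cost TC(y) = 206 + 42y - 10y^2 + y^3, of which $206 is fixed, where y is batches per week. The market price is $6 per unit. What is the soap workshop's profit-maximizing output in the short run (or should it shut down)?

Shut down

From TC, MC = TC'(y) = 42 - 20y + 3y^2 and AVC = VC/y = 42 - 10y + y^2.
The AVC parabola has its vertex at y = 10/2 = 5, where AVC = 42 - 10·5 + 5^2 = $17.
P = $6 lies below min AVC = $17; no output level covers variable cost.
Shutting down limits the loss to fixed cost, $206.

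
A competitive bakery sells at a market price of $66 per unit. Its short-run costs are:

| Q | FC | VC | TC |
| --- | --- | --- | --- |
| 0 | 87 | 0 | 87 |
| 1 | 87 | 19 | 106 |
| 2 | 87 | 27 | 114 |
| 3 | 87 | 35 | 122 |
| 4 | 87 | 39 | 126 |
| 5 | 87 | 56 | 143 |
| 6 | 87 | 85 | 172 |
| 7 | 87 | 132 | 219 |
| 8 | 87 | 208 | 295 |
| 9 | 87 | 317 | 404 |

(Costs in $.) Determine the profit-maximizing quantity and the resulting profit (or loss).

Q = 7; profit = $243

Tabulate TR − TC: Q=0: -87; Q=1: -40; Q=2: 18; Q=3: 76; Q=4: 138; Q=5: 187; Q=6: 224; Q=7: 243; Q=8: 233; Q=9: 190.
Profit is maximized at Q = 7. AVC there is 132/7 = $18.86 ≤ P, so producing beats shutting down (which would give -$87).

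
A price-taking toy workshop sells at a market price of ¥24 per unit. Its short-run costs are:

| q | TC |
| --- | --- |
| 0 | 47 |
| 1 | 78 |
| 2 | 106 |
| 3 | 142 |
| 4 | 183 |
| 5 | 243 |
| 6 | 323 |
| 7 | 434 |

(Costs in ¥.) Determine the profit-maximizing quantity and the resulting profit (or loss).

q = 0 (shut down); profit = -¥47

Profit at each row (π = 24q − TC): q=0: -47; q=1: -54; q=2: -58; q=3: -70; q=4: -87; q=5: -123; q=6: -179; q=7: -266.
Profit is highest at q = 0. Equivalently, the lowest AVC in the table is 59/2 ≈ ¥29.50 at q = 2, and P = ¥24 falls below it — price never covers variable cost, so the firm shuts down and loses only its fixed cost.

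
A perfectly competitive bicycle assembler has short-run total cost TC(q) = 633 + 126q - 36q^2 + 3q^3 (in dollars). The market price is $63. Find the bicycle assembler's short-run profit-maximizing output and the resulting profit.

AVC = 126 - 36q + 3q^2 has its minimum $18 at q = 6; price $63 clears that bar, so the firm operates.
With MC = 126 - 72q + 9q^2, P = MC on the upward-sloping part at q* = 7.
TR = 63·7 = 441. TC = 633 + 147 = 780. Profit = 441 − 780 = -$339.
That loss of $339 beats the $633 the firm would lose by shutting down; producing recovers $294 of fixed cost.

Profit = -$339 at q = 7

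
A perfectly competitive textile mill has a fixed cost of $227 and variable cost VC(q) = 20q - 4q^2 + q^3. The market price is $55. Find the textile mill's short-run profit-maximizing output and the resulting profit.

Profit = -$77 at q = 5

AVC = 20 - 4q + q^2; min AVC = $16 at q = 2. Since P = $55 ≥ min AVC, the firm produces.
With MC = 20 - 8q + 3q^2, P = MC on the upward-sloping part at q* = 5.
TR = 55·5 = 275. TC = 227 + 125 = 352. Profit = 275 − 352 = -$77.
That loss of $77 beats the $227 the firm would lose by shutting down; producing recovers $150 of fixed cost.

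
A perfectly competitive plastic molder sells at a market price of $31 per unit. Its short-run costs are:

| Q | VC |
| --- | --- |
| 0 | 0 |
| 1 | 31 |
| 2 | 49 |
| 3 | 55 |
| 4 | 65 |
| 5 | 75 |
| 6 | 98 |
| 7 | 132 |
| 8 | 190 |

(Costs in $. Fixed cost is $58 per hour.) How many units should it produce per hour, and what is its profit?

Tabulate TR − TC: Q=0: -58; Q=1: -58; Q=2: -45; Q=3: -20; Q=4: 1; Q=5: 22; Q=6: 30; Q=7: 27; Q=8: 0.
Profit is maximized at Q = 6. AVC there is 98/6 = $16.33 ≤ P, so producing beats shutting down (which would give -$58).

Q = 6; profit = $30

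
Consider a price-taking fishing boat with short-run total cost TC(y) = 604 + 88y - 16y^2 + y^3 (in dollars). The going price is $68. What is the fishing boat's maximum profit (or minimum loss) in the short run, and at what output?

Profit = -$204 at y = 10

AVC = 88 - 16y + y^2; min AVC = $24 at y = 8. Since P = $68 ≥ min AVC, the firm produces.
With MC = 88 - 32y + 3y^2, P = MC on the upward-sloping part at y* = 10.
TR = 68·10 = 680. TC = 604 + 280 = 884. Profit = 680 − 884 = -$204.
By producing, the firm covers all variable cost plus $400 of fixed cost; shutting down would lose the full $604.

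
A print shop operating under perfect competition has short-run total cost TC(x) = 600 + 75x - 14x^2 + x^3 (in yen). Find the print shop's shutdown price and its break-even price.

Shutdown price = min AVC. AVC = 75 - 14x + x^2, with vertex at x = 7 and minimum ¥26.
ATC = 600/x + 75 - 14x + x^2. Setting dATC/dx = −600/x^2 − 14 + 2x = 0 gives x = 10 (since 2·10^3 − 14·10^2 = 600).
min ATC = 600/10 + 75 − 14·10 + 10^2 = ¥95. That is the break-even price.
For ¥26 ≤ P < ¥95 the firm produces at a loss; below ¥26 it shuts down.

Shutdown price = ¥26; break-even price = ¥95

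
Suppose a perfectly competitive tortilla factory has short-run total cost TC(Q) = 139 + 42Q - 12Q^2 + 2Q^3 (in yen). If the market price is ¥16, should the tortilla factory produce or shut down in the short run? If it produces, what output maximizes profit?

Shut down

Strip out fixed cost: VC = 42Q - 12Q^2 + 2Q^3. Then AVC = 42 - 12Q + 2Q^2 and MC = 42 - 24Q + 6Q^2.
AVC hits its minimum where MC = AVC, at Q = 3, giving min AVC = 42 - 12·3 + 2·3^2 = ¥24.
With P < min AVC (¥16 < ¥24), every unit sold adds to the loss.
Shutting down limits the loss to fixed cost, ¥139.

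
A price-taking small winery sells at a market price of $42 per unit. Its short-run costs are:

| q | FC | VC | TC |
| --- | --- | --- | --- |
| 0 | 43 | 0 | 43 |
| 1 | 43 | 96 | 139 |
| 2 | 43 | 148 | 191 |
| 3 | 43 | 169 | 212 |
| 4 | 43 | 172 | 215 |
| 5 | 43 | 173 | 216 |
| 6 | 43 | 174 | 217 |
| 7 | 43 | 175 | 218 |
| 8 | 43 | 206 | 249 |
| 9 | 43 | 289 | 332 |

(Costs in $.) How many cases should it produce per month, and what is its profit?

Profit at each row (π = 42q − TC): q=0: -43; q=1: -97; q=2: -107; q=3: -86; q=4: -47; q=5: -6; q=6: 35; q=7: 76; q=8: 87; q=9: 46.
Profit is maximized at q = 8. AVC there is 206/8 = $25.75 ≤ P, so producing beats shutting down (which would give -$43).

q = 8; profit = $87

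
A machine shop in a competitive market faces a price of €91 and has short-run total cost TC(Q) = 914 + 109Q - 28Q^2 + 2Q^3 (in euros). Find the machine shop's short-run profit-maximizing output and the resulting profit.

AVC = 109 - 28Q + 2Q^2 has its minimum €11 at Q = 7; price €91 clears that bar, so the firm operates.
MC = 109 - 56Q + 6Q^2. Setting P = MC and taking the root on the rising branch gives Q* = 9.
TR = 91·9 = 819. TC = 914 + 171 = 1085. Profit = 819 − 1085 = -€266.
That loss of €266 beats the €914 the firm would lose by shutting down; producing recovers €648 of fixed cost.

Profit = -€266 at Q = 9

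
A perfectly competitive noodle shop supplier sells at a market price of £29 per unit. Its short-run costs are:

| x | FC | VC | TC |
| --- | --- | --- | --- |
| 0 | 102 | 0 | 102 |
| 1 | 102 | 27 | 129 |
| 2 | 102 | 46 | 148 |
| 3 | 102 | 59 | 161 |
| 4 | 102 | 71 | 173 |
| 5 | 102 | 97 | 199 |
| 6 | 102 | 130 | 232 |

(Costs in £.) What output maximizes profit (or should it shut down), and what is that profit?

Tabulate TR − TC: x=0: -102; x=1: -100; x=2: -90; x=3: -74; x=4: -57; x=5: -54; x=6: -58.
Profit is maximized at x = 5. AVC there is 97/5 = £19.40 ≤ P, so producing beats shutting down (which would give -£102).

x = 5; profit = -£54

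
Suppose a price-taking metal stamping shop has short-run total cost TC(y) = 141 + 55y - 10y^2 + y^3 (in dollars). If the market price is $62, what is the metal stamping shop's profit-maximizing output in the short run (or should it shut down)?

Produce at y = 7

Strip out fixed cost: VC = 55y - 10y^2 + y^3. Then AVC = 55 - 10y + y^2 and MC = 55 - 20y + 3y^2.
AVC hits its minimum where MC = AVC, at y = 5, giving min AVC = 55 - 10·5 + 5^2 = $30.
Since P = $62 ≥ min AVC = $30, price covers variable cost and the firm should produce.
P = MC gives -7 - 20y + 3y^2 = 0, with roots -1/3 and 7. Take the larger (rising MC): y* = 7.
Check: AVC at y = 7 is $34 ≤ P, so revenue covers variable cost.
Profit = P·y − TC = 62·7 − 379 = $55.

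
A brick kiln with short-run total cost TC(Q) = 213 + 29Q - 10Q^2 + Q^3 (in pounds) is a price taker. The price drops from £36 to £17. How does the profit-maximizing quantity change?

Output falls from 7 to 6

MC = 29 - 20Q + 3Q^2; the shutdown threshold is min AVC = £4 (at Q = 5).
At P = £36 ≥ min AVC, set P = MC on the rising branch: Q = 7.
At P = £17 ≥ min AVC, set P = MC: Q = 6. The firm stays open but cuts output.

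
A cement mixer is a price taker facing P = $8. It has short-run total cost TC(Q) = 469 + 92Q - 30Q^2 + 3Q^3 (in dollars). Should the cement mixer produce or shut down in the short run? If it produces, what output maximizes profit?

Shut down

Strip out fixed cost: VC = 92Q - 30Q^2 + 3Q^3. Then AVC = 92 - 30Q + 3Q^2 and MC = 92 - 60Q + 9Q^2.
AVC is minimized where dAVC/dQ = -30 + 6Q = 0, at Q = 5; min AVC = 92 - 30·5 + 3·5^2 = $17.
Since P = $8 < min AVC = $17, price fails to cover variable cost at any output.
Best response: produce nothing and absorb the $469 fixed cost.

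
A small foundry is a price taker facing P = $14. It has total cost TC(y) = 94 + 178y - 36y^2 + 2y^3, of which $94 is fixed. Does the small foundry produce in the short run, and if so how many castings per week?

Shut down

Strip out fixed cost: VC = 178y - 36y^2 + 2y^3. Then AVC = 178 - 36y + 2y^2 and MC = 178 - 72y + 6y^2.
AVC hits its minimum where MC = AVC, at y = 9, giving min AVC = 178 - 36·9 + 2·9^2 = $16.
Since P = $14 < min AVC = $16, price fails to cover variable cost at any output.
Shutting down limits the loss to fixed cost, $94.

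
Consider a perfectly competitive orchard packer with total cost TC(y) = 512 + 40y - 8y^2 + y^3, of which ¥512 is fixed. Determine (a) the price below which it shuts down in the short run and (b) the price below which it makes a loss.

AVC = 40 - 8y + y^2; minimized at y = 4, giving min AVC = ¥24. That is the shutdown price.
ATC = 512/y + 40 - 8y + y^2. Setting dATC/dy = −512/y^2 − 8 + 2y = 0 gives y = 8 (since 2·8^3 − 8·8^2 = 512).
min ATC = 512/8 + 40 − 8·8 + 8^2 = ¥104. That is the break-even price.
For ¥24 ≤ P < ¥104 the firm produces at a loss; below ¥24 it shuts down.

Shutdown price = ¥24; break-even price = ¥104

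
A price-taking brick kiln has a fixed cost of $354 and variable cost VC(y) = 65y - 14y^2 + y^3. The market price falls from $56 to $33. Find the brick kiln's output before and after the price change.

Output falls from 9 to 8

AVC = 65 - 14y + y^2, minimized at y = 7 where min AVC = $16. MC = 65 - 28y + 3y^2.
With P = $56 above the shutdown price, P = MC gives y = 9.
At P = $33 ≥ min AVC, set P = MC: y = 8. The firm stays open but cuts output.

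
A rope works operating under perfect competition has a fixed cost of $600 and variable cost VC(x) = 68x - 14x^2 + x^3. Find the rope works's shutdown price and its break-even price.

AVC = 68 - 14x + x^2; minimized at x = 7, giving min AVC = $19. That is the shutdown price.
ATC = 600/x + 68 - 14x + x^2. Setting dATC/dx = −600/x^2 − 14 + 2x = 0 gives x = 10 (since 2·10^3 − 14·10^2 = 600).
min ATC = 600/10 + 68 − 14·10 + 10^2 = $88. That is the break-even price.
For $19 ≤ P < $88 the firm produces at a loss; below $19 it shuts down.

Shutdown price = $19; break-even price = $88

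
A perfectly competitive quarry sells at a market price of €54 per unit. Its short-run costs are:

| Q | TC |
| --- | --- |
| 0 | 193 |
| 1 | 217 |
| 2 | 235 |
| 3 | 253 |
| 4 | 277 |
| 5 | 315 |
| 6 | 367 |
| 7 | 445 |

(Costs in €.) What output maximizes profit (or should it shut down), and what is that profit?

Compute π = P·Q − TC at each output: Q=0: -193; Q=1: -163; Q=2: -127; Q=3: -91; Q=4: -61; Q=5: -45; Q=6: -43; Q=7: -67.
Profit is maximized at Q = 6. AVC there is 174/6 = €29 ≤ P, so producing beats shutting down (which would give -€193).

Q = 6; profit = -€43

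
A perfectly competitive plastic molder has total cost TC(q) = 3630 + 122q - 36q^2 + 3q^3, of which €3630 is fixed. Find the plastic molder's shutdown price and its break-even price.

Shutdown price = €14; break-even price = €419

AVC = 122 - 36q + 3q^2; minimized at q = 6, giving min AVC = €14. That is the shutdown price.
ATC = 3630/q + 122 - 36q + 3q^2. Setting dATC/dq = −3630/q^2 − 36 + 6q = 0 gives q = 11 (since 6·11^3 − 36·11^2 = 3630).
min ATC = 3630/11 + 122 − 36·11 + 3·11^2 = €419. That is the break-even price.
For €14 ≤ P < €419 the firm produces at a loss; below €14 it shuts down.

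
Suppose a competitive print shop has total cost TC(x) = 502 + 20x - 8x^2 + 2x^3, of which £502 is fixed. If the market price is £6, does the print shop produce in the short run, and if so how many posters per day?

Strip out fixed cost: VC = 20x - 8x^2 + 2x^3. Then AVC = 20 - 8x + 2x^2 and MC = 20 - 16x + 6x^2.
AVC is minimized where dAVC/dx = -8 + 4x = 0, at x = 2; min AVC = 20 - 8·2 + 2·2^2 = £12.
Since P = £6 < min AVC = £12, price fails to cover variable cost at any output.
The firm minimizes its loss by shutting down and losing only its fixed cost of £502.

Shut down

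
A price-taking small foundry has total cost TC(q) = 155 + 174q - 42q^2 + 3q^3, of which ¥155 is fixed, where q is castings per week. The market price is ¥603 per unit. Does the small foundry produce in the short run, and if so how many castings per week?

Variable cost is VC = 174q - 42q^2 + 3q^3, so AVC = VC/q = 174 - 42q + 3q^2 and MC = dTC/dq = 174 - 84q + 9q^2.
AVC hits its minimum where MC = AVC, at q = 7, giving min AVC = 174 - 42·7 + 3·7^2 = ¥27.
Because ¥603 ≥ ¥27, revenue can cover variable cost; the firm operates.
Set P = MC: 603 = 174 - 84q + 9q^2 → -429 - 84q + 9q^2 = 0. The roots are q = -11/3 and q = 13; the profit-maximizing output is on the rising part of MC, so q* = 13.
Check: AVC at q = 13 is ¥135 ≤ P, so revenue covers variable cost.
Profit = P·q − TC = 603·13 − 1910 = ¥5929.

Produce at q = 13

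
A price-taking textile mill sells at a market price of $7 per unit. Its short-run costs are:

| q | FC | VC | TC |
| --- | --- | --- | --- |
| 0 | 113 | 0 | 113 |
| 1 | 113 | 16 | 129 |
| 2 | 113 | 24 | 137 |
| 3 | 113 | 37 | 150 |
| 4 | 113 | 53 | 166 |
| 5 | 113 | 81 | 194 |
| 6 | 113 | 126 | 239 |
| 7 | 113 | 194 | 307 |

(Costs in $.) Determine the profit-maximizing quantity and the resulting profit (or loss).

Tabulate TR − TC: q=0: -113; q=1: -122; q=2: -123; q=3: -129; q=4: -138; q=5: -159; q=6: -197; q=7: -258.
Profit is highest at q = 0. Equivalently, the lowest AVC in the table is 24/2 ≈ $12 at q = 2, and P = $7 falls below it — price never covers variable cost, so the firm shuts down and loses only its fixed cost.

q = 0 (shut down); profit = -$113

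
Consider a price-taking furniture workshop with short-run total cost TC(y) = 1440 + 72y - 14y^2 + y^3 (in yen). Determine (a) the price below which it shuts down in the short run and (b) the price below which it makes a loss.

Shutdown price = ¥23; break-even price = ¥168

Shutdown price = min AVC. AVC = 72 - 14y + y^2, with vertex at y = 7 and minimum ¥23.
ATC = 1440/y + 72 - 14y + y^2. Setting dATC/dy = −1440/y^2 − 14 + 2y = 0 gives y = 12 (since 2·12^3 − 14·12^2 = 1440).
min ATC = 1440/12 + 72 − 14·12 + 12^2 = ¥168. That is the break-even price.
Between these two prices the firm operates at a loss; above ¥168 it earns a profit.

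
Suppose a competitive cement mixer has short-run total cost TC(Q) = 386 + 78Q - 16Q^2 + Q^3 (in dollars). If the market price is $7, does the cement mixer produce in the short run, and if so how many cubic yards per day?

Strip out fixed cost: VC = 78Q - 16Q^2 + Q^3. Then AVC = 78 - 16Q + Q^2 and MC = 78 - 32Q + 3Q^2.
AVC hits its minimum where MC = AVC, at Q = 8, giving min AVC = 78 - 16·8 + 8^2 = $14.
Since P = $7 < min AVC = $14, price fails to cover variable cost at any output.
Shutting down limits the loss to fixed cost, $386.

Shut down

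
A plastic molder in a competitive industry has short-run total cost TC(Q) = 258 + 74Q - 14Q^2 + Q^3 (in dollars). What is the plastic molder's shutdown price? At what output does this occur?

$25 per unit, at Q = 7

The shutdown price is the minimum of AVC. VC = 74Q - 14Q^2 + Q^3, so AVC = 74 - 14Q + Q^2.
dAVC/dQ = -14 + 2Q = 0 gives Q = 7. min AVC = 74 - 14·7 + 7^2 = 25.
So the shutdown price is $25.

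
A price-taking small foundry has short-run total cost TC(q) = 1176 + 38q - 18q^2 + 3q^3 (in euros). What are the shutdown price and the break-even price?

AVC = 38 - 18q + 3q^2; minimized at q = 3, giving min AVC = €11. That is the shutdown price.
ATC = 1176/q + 38 - 18q + 3q^2. Setting dATC/dq = −1176/q^2 − 18 + 6q = 0 gives q = 7 (since 6·7^3 − 18·7^2 = 1176).
min ATC = 1176/7 + 38 − 18·7 + 3·7^2 = €227. That is the break-even price.
Between these two prices the firm operates at a loss; above €227 it earns a profit.

Shutdown price = €11; break-even price = €227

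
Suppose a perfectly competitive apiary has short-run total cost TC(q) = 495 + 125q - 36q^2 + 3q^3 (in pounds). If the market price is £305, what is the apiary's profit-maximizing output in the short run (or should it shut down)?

Produce at q = 10

Variable cost is VC = 125q - 36q^2 + 3q^3, so AVC = VC/q = 125 - 36q + 3q^2 and MC = dTC/dq = 125 - 72q + 9q^2.
The AVC parabola has its vertex at q = 36/6 = 6, where AVC = 125 - 36·6 + 3·6^2 = £17.
P = £305 exceeds min AVC = £17, so the firm stays open.
P = MC gives -180 - 72q + 9q^2 = 0, with roots -2 and 10. Take the larger (rising MC): q* = 10.
Check: AVC at q = 10 is £65 ≤ P, so revenue covers variable cost.
Profit = P·q − TC = 305·10 − 1145 = £1905.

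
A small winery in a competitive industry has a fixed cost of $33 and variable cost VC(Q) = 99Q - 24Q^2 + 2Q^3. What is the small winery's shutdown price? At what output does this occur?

$27 per unit, at Q = 6

The firm shuts down when price falls below the minimum of average variable cost. AVC = VC/Q = 99 - 24Q + 2Q^2.
dAVC/dQ = -24 + 4Q = 0 gives Q = 6. min AVC = 99 - 24·6 + 2·6^2 = 27.
For P < $27 the firm produces nothing.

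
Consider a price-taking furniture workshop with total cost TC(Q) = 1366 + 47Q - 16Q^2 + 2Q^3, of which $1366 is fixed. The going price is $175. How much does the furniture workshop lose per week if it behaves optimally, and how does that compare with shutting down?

AVC = 47 - 16Q + 2Q^2; min AVC = $15 at Q = 4. Since P = $175 ≥ min AVC, the firm produces.
With MC = 47 - 32Q + 6Q^2, P = MC on the upward-sloping part at Q* = 8.
TR = 175·8 = 1400. TC = 1366 + 376 = 1742. Profit = 1400 − 1742 = -$342.
Shutting down would mean losing the fixed cost of $1366, so operating at a loss of $342 is better by $1024.

Profit = -$342 at Q = 8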